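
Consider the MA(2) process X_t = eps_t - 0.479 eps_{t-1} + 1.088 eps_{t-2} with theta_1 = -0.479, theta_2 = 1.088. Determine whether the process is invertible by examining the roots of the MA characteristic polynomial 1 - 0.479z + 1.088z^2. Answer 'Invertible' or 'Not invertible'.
\text{Not invertible}

The MA(q) characteristic polynomial is P(z) = 1 - 0.479z + 1.088z^2.
Invertibility requires all roots to lie outside the unit circle, i.e. |z| > 1 for every root.
Set 1 + (-0.479) z + (1.088) z^2 = 0, i.e. a z^2 + b z + c = 0 with a = 1.088, b = -0.479, c = 1.
Discriminant D = b^2 - 4ac = (-0.479)^2 - 4*(1.088)*1 = 0.229441 - (4.352) = -4.122559.
D < 0, so the roots are the complex-conjugate pair z = (-b +/- i sqrt(-D)) / (2a) = 0.2201 +/- 0.9331i.
For a conjugate pair |z|^2 = z * conj(z) = (product of roots) = c/a = 1/(1.088) = 0.919118, so |z| = sqrt(0.919118) = 0.9587 for both roots.
Moduli of all roots: 0.9587, 0.9587.
All moduli strictly greater than 1? No.
Verdict: Not invertible.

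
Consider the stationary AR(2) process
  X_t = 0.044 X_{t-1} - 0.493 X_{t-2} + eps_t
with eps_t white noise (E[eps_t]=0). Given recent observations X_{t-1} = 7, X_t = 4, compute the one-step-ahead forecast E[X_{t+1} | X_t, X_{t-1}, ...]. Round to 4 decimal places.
E[X_{t+1} \mid \mathcal F_t] = -3.2750

For an AR(p) model X_t = c + sum_i phi_i X_{t-i} + eps_t, the
one-step-ahead conditional mean is
  E[X_{t+1} | X_t, ...] = c + sum_i phi_i X_{t+1-i}.
Substitute known values:
  E[X_{t+1} | ...] = (0.044) * (4) + (-0.493) * (7)
                   = -3.2750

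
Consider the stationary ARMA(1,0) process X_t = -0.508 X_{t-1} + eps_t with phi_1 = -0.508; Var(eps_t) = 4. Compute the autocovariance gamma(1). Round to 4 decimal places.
\gamma(1) = -2.7388

Multiply the model equation by X_{t-k} and take expectations. With theta_0 = psi_0 = 1 and psi_j the MA(infinity) weights, this gives
  gamma(k) - sum_i phi_i gamma(k-i) = c_k,
  c_k = sigma^2 * sum_{j=k..q} theta_j psi_{j-k}   (c_k = 0 for k > q),
using gamma(-m) = gamma(m).
Pure AR (q = 0): c_0 = sigma^2 = 4, c_k = 0 for k >= 1.
Equations for k = 0 and k = 1 (AR order 1):
  gamma(0) = phi_1 gamma(1) + c_0
  gamma(1) = phi_1 gamma(0) + c_1
Substituting the second into the first: gamma(0) (1 - phi_1^2) = c_0 + phi_1 c_1, so
  gamma(0) = c_0 / (1 - phi_1^2) = 4 / (1 - (-0.508)^2) = 4 / 0.741936 = 5.391301.
  gamma(1) = phi_1 gamma(0) = (-0.508)(5.391301) = -2.738781.
Therefore gamma(1) = -2.7388 (to 4 decimal places).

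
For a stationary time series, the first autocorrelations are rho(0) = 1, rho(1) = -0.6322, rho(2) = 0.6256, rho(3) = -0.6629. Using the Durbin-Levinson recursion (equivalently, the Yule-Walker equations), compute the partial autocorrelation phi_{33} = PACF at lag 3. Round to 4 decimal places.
\phi_{33} = -0.3460

The PACF at lag k is phi_{kk}, the last component of the solution
to the Yule-Walker system G_k phi = r_k where
  (G_k)_{ij} = rho(|i - j|), (r_k)_i = rho(i), i,j = 1..k.
Equivalently, Durbin-Levinson gives phi_{kk} iteratively:
  phi_{11} = rho(1)
  phi_{kk} = [rho(k) - sum_{j=1..k-1} phi_{k-1,j} rho(k-j)]
            / [1 - sum_{j=1..k-1} phi_{k-1,j} rho(j)],
  phi_{k,j} = phi_{k-1,j} - phi_{kk} phi_{k-1,k-j},  j = 1..k-1.
Step k = 1:
  phi_11 = rho(1) = -0.6322.
Step k = 2:
  phi_22 = [rho(2) - phi_11 rho(1)] / [1 - phi_11 rho(1)] = [0.6256 - (-0.6322)(-0.6322)] / [1 - (-0.6322)(-0.6322)]
         = 0.22592316 / 0.60032316 = 0.376336.
  Update: phi_21 = phi_11 - phi_22 phi_11 = -0.6322 - (0.376336)(-0.6322) = -0.39428.
Step k = 3:
  phi_33 = [rho(3) - phi_21 rho(2) - phi_22 rho(1)] / [1 - phi_21 rho(1) - phi_22 rho(2)]
    numerator   = -0.6629 - (-0.39428)(0.6256) - (0.376336)(-0.6322) = -0.1783186
    denominator = 1 - (-0.39428)(-0.6322) - (0.376336)(0.6256) = 0.51530016
  phi_33 = -0.1783186 / 0.51530016 = -0.346.
Therefore phi_{33} = -0.3460.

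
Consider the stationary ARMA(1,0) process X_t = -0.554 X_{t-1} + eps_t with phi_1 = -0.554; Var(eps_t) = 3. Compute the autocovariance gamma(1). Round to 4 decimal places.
\gamma(1) = -2.3980

Multiply the model equation by X_{t-k} and take expectations. With theta_0 = psi_0 = 1 and psi_j the MA(infinity) weights, this gives
  gamma(k) - sum_i phi_i gamma(k-i) = c_k,
  c_k = sigma^2 * sum_{j=k..q} theta_j psi_{j-k}   (c_k = 0 for k > q),
using gamma(-m) = gamma(m).
Pure AR (q = 0): c_0 = sigma^2 = 3, c_k = 0 for k >= 1.
Equations for k = 0 and k = 1 (AR order 1):
  gamma(0) = phi_1 gamma(1) + c_0
  gamma(1) = phi_1 gamma(0) + c_1
Substituting the second into the first: gamma(0) (1 - phi_1^2) = c_0 + phi_1 c_1, so
  gamma(0) = c_0 / (1 - phi_1^2) = 3 / (1 - (-0.554)^2) = 3 / 0.693084 = 4.32848.
  gamma(1) = phi_1 gamma(0) = (-0.554)(4.32848) = -2.397978.
Therefore gamma(1) = -2.3980 (to 4 decimal places).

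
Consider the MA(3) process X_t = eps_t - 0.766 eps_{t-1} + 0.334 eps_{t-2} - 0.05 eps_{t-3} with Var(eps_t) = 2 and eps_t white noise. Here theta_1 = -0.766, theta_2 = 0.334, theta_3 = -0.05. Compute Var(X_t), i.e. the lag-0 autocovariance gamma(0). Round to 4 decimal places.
\gamma(0) = 3.4016

For an MA(q) process X_t = eps_t + sum_i theta_i eps_{t-i} with
Var(eps_t) = sigma^2, the variance is
  gamma(0) = sigma^2 * (1 + sum_i theta_i^2).
  sum_i theta_i^2 = (-0.766)^2 + (0.334)^2 + (-0.05)^2 = 0.586756 + 0.111556 + 0.0025 = 0.700812.
  gamma(0) = 2 * (1 + 0.700812) = 2 * 1.700812 = 3.401624, which rounds to 3.4016.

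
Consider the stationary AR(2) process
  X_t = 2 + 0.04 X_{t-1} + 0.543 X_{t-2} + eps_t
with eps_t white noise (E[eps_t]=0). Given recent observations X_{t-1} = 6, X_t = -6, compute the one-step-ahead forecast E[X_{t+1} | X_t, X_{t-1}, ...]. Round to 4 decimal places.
E[X_{t+1} \mid \mathcal F_t] = 5.0180

For an AR(p) model X_t = c + sum_i phi_i X_{t-i} + eps_t, the
one-step-ahead conditional mean is
  E[X_{t+1} | X_t, ...] = c + sum_i phi_i X_{t+1-i}.
Substitute known values:
  E[X_{t+1} | ...] = 2 + (0.04) * (-6) + (0.543) * (6)
                   = 5.0180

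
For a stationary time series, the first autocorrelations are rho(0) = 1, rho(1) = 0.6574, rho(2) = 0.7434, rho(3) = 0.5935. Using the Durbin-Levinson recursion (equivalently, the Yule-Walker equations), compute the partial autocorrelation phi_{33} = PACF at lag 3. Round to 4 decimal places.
\phi_{33} = 0.0310

The PACF at lag k is phi_{kk}, the last component of the solution
to the Yule-Walker system G_k phi = r_k where
  (G_k)_{ij} = rho(|i - j|), (r_k)_i = rho(i), i,j = 1..k.
Equivalently, Durbin-Levinson gives phi_{kk} iteratively:
  phi_{11} = rho(1)
  phi_{kk} = [rho(k) - sum_{j=1..k-1} phi_{k-1,j} rho(k-j)]
            / [1 - sum_{j=1..k-1} phi_{k-1,j} rho(j)],
  phi_{k,j} = phi_{k-1,j} - phi_{kk} phi_{k-1,k-j},  j = 1..k-1.
Step k = 1:
  phi_11 = rho(1) = 0.6574.
Step k = 2:
  phi_22 = [rho(2) - phi_11 rho(1)] / [1 - phi_11 rho(1)] = [0.7434 - (0.6574)(0.6574)] / [1 - (0.6574)(0.6574)]
         = 0.31122524 / 0.56782524 = 0.5481.
  Update: phi_21 = phi_11 - phi_22 phi_11 = 0.6574 - (0.5481)(0.6574) = 0.297079.
Step k = 3:
  phi_33 = [rho(3) - phi_21 rho(2) - phi_22 rho(1)] / [1 - phi_21 rho(1) - phi_22 rho(2)]
    numerator   = 0.5935 - (0.297079)(0.7434) - (0.5481)(0.6574) = 0.01233042
    denominator = 1 - (0.297079)(0.6574) - (0.5481)(0.7434) = 0.39724256
  phi_33 = 0.01233042 / 0.39724256 = 0.031.
Therefore phi_{33} = 0.0310.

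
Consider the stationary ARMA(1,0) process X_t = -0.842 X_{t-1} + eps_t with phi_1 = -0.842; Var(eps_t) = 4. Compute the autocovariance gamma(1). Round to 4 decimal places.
\gamma(1) = -11.5725

Multiply the model equation by X_{t-k} and take expectations. With theta_0 = psi_0 = 1 and psi_j the MA(infinity) weights, this gives
  gamma(k) - sum_i phi_i gamma(k-i) = c_k,
  c_k = sigma^2 * sum_{j=k..q} theta_j psi_{j-k}   (c_k = 0 for k > q),
using gamma(-m) = gamma(m).
Pure AR (q = 0): c_0 = sigma^2 = 4, c_k = 0 for k >= 1.
Equations for k = 0 and k = 1 (AR order 1):
  gamma(0) = phi_1 gamma(1) + c_0
  gamma(1) = phi_1 gamma(0) + c_1
Substituting the second into the first: gamma(0) (1 - phi_1^2) = c_0 + phi_1 c_1, so
  gamma(0) = c_0 / (1 - phi_1^2) = 4 / (1 - (-0.842)^2) = 4 / 0.291036 = 13.744004.
  gamma(1) = phi_1 gamma(0) = (-0.842)(13.744004) = -11.572452.
Therefore gamma(1) = -11.5725 (to 4 decimal places).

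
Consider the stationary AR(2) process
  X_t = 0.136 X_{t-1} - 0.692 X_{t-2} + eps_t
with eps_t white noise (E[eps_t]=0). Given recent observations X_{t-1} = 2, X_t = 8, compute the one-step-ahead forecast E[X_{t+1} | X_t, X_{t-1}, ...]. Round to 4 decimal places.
E[X_{t+1} \mid \mathcal F_t] = -0.2960

For an AR(p) model X_t = c + sum_i phi_i X_{t-i} + eps_t, the
one-step-ahead conditional mean is
  E[X_{t+1} | X_t, ...] = c + sum_i phi_i X_{t+1-i}.
Substitute known values:
  E[X_{t+1} | ...] = (0.136) * (8) + (-0.692) * (2)
                   = -0.2960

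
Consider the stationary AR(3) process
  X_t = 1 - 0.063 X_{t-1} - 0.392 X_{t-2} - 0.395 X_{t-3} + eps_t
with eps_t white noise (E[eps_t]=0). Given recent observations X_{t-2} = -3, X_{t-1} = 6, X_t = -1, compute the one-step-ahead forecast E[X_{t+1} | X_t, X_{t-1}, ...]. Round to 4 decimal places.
E[X_{t+1} \mid \mathcal F_t] = -0.1040

For an AR(p) model X_t = c + sum_i phi_i X_{t-i} + eps_t, the
one-step-ahead conditional mean is
  E[X_{t+1} | X_t, ...] = c + sum_i phi_i X_{t+1-i}.
Substitute known values:
  E[X_{t+1} | ...] = 1 + (-0.063) * (-1) + (-0.392) * (6) + (-0.395) * (-3)
                   = -0.1040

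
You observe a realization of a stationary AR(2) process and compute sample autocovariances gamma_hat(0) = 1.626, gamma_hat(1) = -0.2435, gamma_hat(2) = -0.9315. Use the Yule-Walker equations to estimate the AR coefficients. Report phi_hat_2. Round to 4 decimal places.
\hat\phi_{2} = -0.6090

The Yule-Walker equations for an AR(p) process read, in matrix form,
  Gamma_p phi = r_p,   with   (Gamma_p)_{ij} = gamma(|i - j|),
                       (r_p)_i = gamma(i),   i,j = 1..p.
Substitute the sample gammas (Toeplitz matrix and right-hand side of size 2):
  Gamma_p = [[1.626, -0.2435], [-0.2435, 1.626]]
  r_p     = [-0.2435, -0.9315]
Written out:
  1.626 phi_1 - 0.2435 phi_2 = -0.2435
  -0.2435 phi_1 + 1.626 phi_2 = -0.9315
Solve by Cramer's rule:
  det = gamma(0)^2 - gamma(1)^2 = (1.626)^2 - (-0.2435)^2 = 2.643876 - 0.05929225 = 2.58458375
  phi_hat_1 = [gamma(1) gamma(0) - gamma(1) gamma(2)] / det = [(-0.2435)(1.626) - (-0.2435)(-0.9315)] / 2.58458375 = -0.62275125 / 2.58458375 = -0.2409
  phi_hat_2 = [gamma(0) gamma(2) - gamma(1)^2] / det = [(1.626)(-0.9315) - (-0.2435)^2] / 2.58458375 = -1.57391125 / 2.58458375 = -0.609
So phi_hat = [-0.2409, -0.6090].
Therefore phi_hat_2 = -0.6090.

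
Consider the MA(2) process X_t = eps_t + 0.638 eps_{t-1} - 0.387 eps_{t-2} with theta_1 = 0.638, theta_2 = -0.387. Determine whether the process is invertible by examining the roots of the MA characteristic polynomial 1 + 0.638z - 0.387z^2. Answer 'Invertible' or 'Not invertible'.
\text{Not invertible}

The MA(q) characteristic polynomial is P(z) = 1 + 0.638z - 0.387z^2.
Invertibility requires all roots to lie outside the unit circle, i.e. |z| > 1 for every root.
Set 1 + (0.638) z + (-0.387) z^2 = 0, i.e. a z^2 + b z + c = 0 with a = -0.387, b = 0.638, c = 1.
Discriminant D = b^2 - 4ac = (0.638)^2 - 4*(-0.387)*1 = 0.407044 - (-1.548) = 1.955044.
D >= 0, so the roots are real: z = (-b +/- sqrt(D)) / (2a) = (-0.638 +/- 1.398229) / (-0.774).
  z_1 = (-0.638 + 1.398229) / (-0.774) = -0.9822,   |z_1| = 0.9822.
  z_2 = (-0.638 - 1.398229) / (-0.774) = 2.6308,   |z_2| = 2.6308.
Moduli of all roots: 0.9822, 2.6308.
All moduli strictly greater than 1? No.
Verdict: Not invertible.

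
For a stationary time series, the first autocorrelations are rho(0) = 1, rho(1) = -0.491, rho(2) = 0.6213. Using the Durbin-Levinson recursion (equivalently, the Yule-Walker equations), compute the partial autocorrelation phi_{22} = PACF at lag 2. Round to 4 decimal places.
\phi_{22} = 0.5010

The PACF at lag k is phi_{kk}, the last component of the solution
to the Yule-Walker system G_k phi = r_k where
  (G_k)_{ij} = rho(|i - j|), (r_k)_i = rho(i), i,j = 1..k.
Equivalently, Durbin-Levinson gives phi_{kk} iteratively:
  phi_{11} = rho(1)
  phi_{kk} = [rho(k) - sum_{j=1..k-1} phi_{k-1,j} rho(k-j)]
            / [1 - sum_{j=1..k-1} phi_{k-1,j} rho(j)],
  phi_{k,j} = phi_{k-1,j} - phi_{kk} phi_{k-1,k-j},  j = 1..k-1.
Step k = 1:
  phi_11 = rho(1) = -0.491.
Step k = 2:
  phi_22 = [rho(2) - phi_11 rho(1)] / [1 - phi_11 rho(1)] = [0.6213 - (-0.491)(-0.491)] / [1 - (-0.491)(-0.491)]
         = 0.380219 / 0.758919 = 0.501.
Therefore phi_{22} = 0.5010.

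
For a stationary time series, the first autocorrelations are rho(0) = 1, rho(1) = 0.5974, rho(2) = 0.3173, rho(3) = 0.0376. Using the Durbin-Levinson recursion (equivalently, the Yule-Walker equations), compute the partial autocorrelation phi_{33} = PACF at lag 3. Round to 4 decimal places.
\phi_{33} = -0.1980

The PACF at lag k is phi_{kk}, the last component of the solution
to the Yule-Walker system G_k phi = r_k where
  (G_k)_{ij} = rho(|i - j|), (r_k)_i = rho(i), i,j = 1..k.
Equivalently, Durbin-Levinson gives phi_{kk} iteratively:
  phi_{11} = rho(1)
  phi_{kk} = [rho(k) - sum_{j=1..k-1} phi_{k-1,j} rho(k-j)]
            / [1 - sum_{j=1..k-1} phi_{k-1,j} rho(j)],
  phi_{k,j} = phi_{k-1,j} - phi_{kk} phi_{k-1,k-j},  j = 1..k-1.
Step k = 1:
  phi_11 = rho(1) = 0.5974.
Step k = 2:
  phi_22 = [rho(2) - phi_11 rho(1)] / [1 - phi_11 rho(1)] = [0.3173 - (0.5974)(0.5974)] / [1 - (0.5974)(0.5974)]
         = -0.03958676 / 0.64311324 = -0.061555.
  Update: phi_21 = phi_11 - phi_22 phi_11 = 0.5974 - (-0.061555)(0.5974) = 0.634173.
Step k = 3:
  phi_33 = [rho(3) - phi_21 rho(2) - phi_22 rho(1)] / [1 - phi_21 rho(1) - phi_22 rho(2)]
    numerator   = 0.0376 - (0.634173)(0.3173) - (-0.061555)(0.5974) = -0.12685017
    denominator = 1 - (0.634173)(0.5974) - (-0.061555)(0.3173) = 0.64067648
  phi_33 = -0.12685017 / 0.64067648 = -0.198.
Therefore phi_{33} = -0.1980.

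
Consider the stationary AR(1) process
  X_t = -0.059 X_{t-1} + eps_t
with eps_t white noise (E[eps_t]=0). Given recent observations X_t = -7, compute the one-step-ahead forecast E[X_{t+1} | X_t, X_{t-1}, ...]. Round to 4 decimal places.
E[X_{t+1} \mid \mathcal F_t] = 0.4130

For an AR(p) model X_t = c + sum_i phi_i X_{t-i} + eps_t, the
one-step-ahead conditional mean is
  E[X_{t+1} | X_t, ...] = c + sum_i phi_i X_{t+1-i}.
Substitute known values:
  E[X_{t+1} | ...] = (-0.059) * (-7)
                   = 0.4130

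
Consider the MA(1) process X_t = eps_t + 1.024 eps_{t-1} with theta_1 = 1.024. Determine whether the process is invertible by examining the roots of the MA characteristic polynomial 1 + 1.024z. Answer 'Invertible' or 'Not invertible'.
\text{Not invertible}

The MA(q) characteristic polynomial is P(z) = 1 + 1.024z.
Invertibility requires all roots to lie outside the unit circle, i.e. |z| > 1 for every root.
This is linear in z: 1 + (1.024) z = 0  =>  z = -1/(1.024) = -0.976562,  |z| = 0.976562.
Moduli of all roots: 0.9766.
All moduli strictly greater than 1? No.
Verdict: Not invertible.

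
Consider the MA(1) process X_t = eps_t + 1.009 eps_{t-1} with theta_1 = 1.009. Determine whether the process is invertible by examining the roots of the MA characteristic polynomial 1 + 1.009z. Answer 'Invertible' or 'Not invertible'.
\text{Not invertible}

The MA(q) characteristic polynomial is P(z) = 1 + 1.009z.
Invertibility requires all roots to lie outside the unit circle, i.e. |z| > 1 for every root.
This is linear in z: 1 + (1.009) z = 0  =>  z = -1/(1.009) = -0.99108,  |z| = 0.99108.
Moduli of all roots: 0.9911.
All moduli strictly greater than 1? No.
Verdict: Not invertible.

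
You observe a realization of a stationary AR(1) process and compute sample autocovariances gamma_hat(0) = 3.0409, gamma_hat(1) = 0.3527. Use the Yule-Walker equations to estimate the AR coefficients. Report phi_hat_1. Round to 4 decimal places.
\hat\phi_{1} = 0.1160

The Yule-Walker equations for an AR(p) process read, in matrix form,
  Gamma_p phi = r_p,   with   (Gamma_p)_{ij} = gamma(|i - j|),
                       (r_p)_i = gamma(i),   i,j = 1..p.
Substitute the sample gammas (Toeplitz matrix and right-hand side of size 1):
  Gamma_p = [[3.0409]]
  r_p     = [0.3527]
With p = 1 this is the single equation gamma(0) phi_1 = gamma(1):
  phi_hat_1 = gamma(1) / gamma(0) = 0.3527 / 3.0409 = 0.1160.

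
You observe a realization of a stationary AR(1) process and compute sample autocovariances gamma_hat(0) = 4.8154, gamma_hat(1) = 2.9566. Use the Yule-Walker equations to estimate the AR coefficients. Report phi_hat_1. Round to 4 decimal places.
\hat\phi_{1} = 0.6140

The Yule-Walker equations for an AR(p) process read, in matrix form,
  Gamma_p phi = r_p,   with   (Gamma_p)_{ij} = gamma(|i - j|),
                       (r_p)_i = gamma(i),   i,j = 1..p.
Substitute the sample gammas (Toeplitz matrix and right-hand side of size 1):
  Gamma_p = [[4.8154]]
  r_p     = [2.9566]
With p = 1 this is the single equation gamma(0) phi_1 = gamma(1):
  phi_hat_1 = gamma(1) / gamma(0) = 2.9566 / 4.8154 = 0.6140.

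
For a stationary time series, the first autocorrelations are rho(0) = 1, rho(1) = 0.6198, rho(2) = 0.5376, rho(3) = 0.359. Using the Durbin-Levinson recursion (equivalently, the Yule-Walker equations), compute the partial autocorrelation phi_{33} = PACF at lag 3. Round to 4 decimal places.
\phi_{33} = -0.0790

The PACF at lag k is phi_{kk}, the last component of the solution
to the Yule-Walker system G_k phi = r_k where
  (G_k)_{ij} = rho(|i - j|), (r_k)_i = rho(i), i,j = 1..k.
Equivalently, Durbin-Levinson gives phi_{kk} iteratively:
  phi_{11} = rho(1)
  phi_{kk} = [rho(k) - sum_{j=1..k-1} phi_{k-1,j} rho(k-j)]
            / [1 - sum_{j=1..k-1} phi_{k-1,j} rho(j)],
  phi_{k,j} = phi_{k-1,j} - phi_{kk} phi_{k-1,k-j},  j = 1..k-1.
Step k = 1:
  phi_11 = rho(1) = 0.6198.
Step k = 2:
  phi_22 = [rho(2) - phi_11 rho(1)] / [1 - phi_11 rho(1)] = [0.5376 - (0.6198)(0.6198)] / [1 - (0.6198)(0.6198)]
         = 0.15344796 / 0.61584796 = 0.249165.
  Update: phi_21 = phi_11 - phi_22 phi_11 = 0.6198 - (0.249165)(0.6198) = 0.465367.
Step k = 3:
  phi_33 = [rho(3) - phi_21 rho(2) - phi_22 rho(1)] / [1 - phi_21 rho(1) - phi_22 rho(2)]
    numerator   = 0.359 - (0.465367)(0.5376) - (0.249165)(0.6198) = -0.04561415
    denominator = 1 - (0.465367)(0.6198) - (0.249165)(0.5376) = 0.57761405
  phi_33 = -0.04561415 / 0.57761405 = -0.079.
Therefore phi_{33} = -0.0790.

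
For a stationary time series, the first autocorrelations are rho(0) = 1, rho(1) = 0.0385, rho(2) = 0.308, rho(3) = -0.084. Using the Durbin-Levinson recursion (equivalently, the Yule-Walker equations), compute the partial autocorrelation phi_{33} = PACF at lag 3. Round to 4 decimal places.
\phi_{33} = -0.1150

The PACF at lag k is phi_{kk}, the last component of the solution
to the Yule-Walker system G_k phi = r_k where
  (G_k)_{ij} = rho(|i - j|), (r_k)_i = rho(i), i,j = 1..k.
Equivalently, Durbin-Levinson gives phi_{kk} iteratively:
  phi_{11} = rho(1)
  phi_{kk} = [rho(k) - sum_{j=1..k-1} phi_{k-1,j} rho(k-j)]
            / [1 - sum_{j=1..k-1} phi_{k-1,j} rho(j)],
  phi_{k,j} = phi_{k-1,j} - phi_{kk} phi_{k-1,k-j},  j = 1..k-1.
Step k = 1:
  phi_11 = rho(1) = 0.0385.
Step k = 2:
  phi_22 = [rho(2) - phi_11 rho(1)] / [1 - phi_11 rho(1)] = [0.308 - (0.0385)(0.0385)] / [1 - (0.0385)(0.0385)]
         = 0.30651775 / 0.99851775 = 0.306973.
  Update: phi_21 = phi_11 - phi_22 phi_11 = 0.0385 - (0.306973)(0.0385) = 0.026682.
Step k = 3:
  phi_33 = [rho(3) - phi_21 rho(2) - phi_22 rho(1)] / [1 - phi_21 rho(1) - phi_22 rho(2)]
    numerator   = -0.084 - (0.026682)(0.308) - (0.306973)(0.0385) = -0.10403637
    denominator = 1 - (0.026682)(0.0385) - (0.306973)(0.308) = 0.90442515
  phi_33 = -0.10403637 / 0.90442515 = -0.115.
Therefore phi_{33} = -0.1150.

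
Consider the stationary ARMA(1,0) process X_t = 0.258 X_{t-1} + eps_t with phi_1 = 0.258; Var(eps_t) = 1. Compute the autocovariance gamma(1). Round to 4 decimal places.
\gamma(1) = 0.2764

Multiply the model equation by X_{t-k} and take expectations. With theta_0 = psi_0 = 1 and psi_j the MA(infinity) weights, this gives
  gamma(k) - sum_i phi_i gamma(k-i) = c_k,
  c_k = sigma^2 * sum_{j=k..q} theta_j psi_{j-k}   (c_k = 0 for k > q),
using gamma(-m) = gamma(m).
Pure AR (q = 0): c_0 = sigma^2 = 1, c_k = 0 for k >= 1.
Equations for k = 0 and k = 1 (AR order 1):
  gamma(0) = phi_1 gamma(1) + c_0
  gamma(1) = phi_1 gamma(0) + c_1
Substituting the second into the first: gamma(0) (1 - phi_1^2) = c_0 + phi_1 c_1, so
  gamma(0) = c_0 / (1 - phi_1^2) = 1 / (1 - (0.258)^2) = 1 / 0.933436 = 1.071311.
  gamma(1) = phi_1 gamma(0) = (0.258)(1.071311) = 0.276398.
Therefore gamma(1) = 0.2764 (to 4 decimal places).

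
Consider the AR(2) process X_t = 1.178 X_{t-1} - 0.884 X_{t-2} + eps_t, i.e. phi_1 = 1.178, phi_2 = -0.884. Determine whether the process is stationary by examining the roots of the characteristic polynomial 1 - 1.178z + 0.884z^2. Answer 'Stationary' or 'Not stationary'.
\text{Stationary}

The AR(p) characteristic polynomial is P(z) = 1 - 1.178z + 0.884z^2.
Stationarity requires all roots to lie outside the unit circle, i.e. |z| > 1 for every root.
Set 1 + (-1.178) z + (0.884) z^2 = 0, i.e. a z^2 + b z + c = 0 with a = 0.884, b = -1.178, c = 1.
Discriminant D = b^2 - 4ac = (-1.178)^2 - 4*(0.884)*1 = 1.387684 - (3.536) = -2.148316.
D < 0, so the roots are the complex-conjugate pair z = (-b +/- i sqrt(-D)) / (2a) = 0.6663 +/- 0.829i.
For a conjugate pair |z|^2 = z * conj(z) = (product of roots) = c/a = 1/(0.884) = 1.131222, so |z| = sqrt(1.131222) = 1.0636 for both roots.
Moduli of all roots: 1.0636, 1.0636.
All moduli strictly greater than 1? Yes.
Verdict: Stationary.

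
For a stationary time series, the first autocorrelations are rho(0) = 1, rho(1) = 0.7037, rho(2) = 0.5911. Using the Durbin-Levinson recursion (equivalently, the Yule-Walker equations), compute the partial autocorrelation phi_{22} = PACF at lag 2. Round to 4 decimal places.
\phi_{22} = 0.1900

The PACF at lag k is phi_{kk}, the last component of the solution
to the Yule-Walker system G_k phi = r_k where
  (G_k)_{ij} = rho(|i - j|), (r_k)_i = rho(i), i,j = 1..k.
Equivalently, Durbin-Levinson gives phi_{kk} iteratively:
  phi_{11} = rho(1)
  phi_{kk} = [rho(k) - sum_{j=1..k-1} phi_{k-1,j} rho(k-j)]
            / [1 - sum_{j=1..k-1} phi_{k-1,j} rho(j)],
  phi_{k,j} = phi_{k-1,j} - phi_{kk} phi_{k-1,k-j},  j = 1..k-1.
Step k = 1:
  phi_11 = rho(1) = 0.7037.
Step k = 2:
  phi_22 = [rho(2) - phi_11 rho(1)] / [1 - phi_11 rho(1)] = [0.5911 - (0.7037)(0.7037)] / [1 - (0.7037)(0.7037)]
         = 0.09590631 / 0.50480631 = 0.19.
Therefore phi_{22} = 0.1900.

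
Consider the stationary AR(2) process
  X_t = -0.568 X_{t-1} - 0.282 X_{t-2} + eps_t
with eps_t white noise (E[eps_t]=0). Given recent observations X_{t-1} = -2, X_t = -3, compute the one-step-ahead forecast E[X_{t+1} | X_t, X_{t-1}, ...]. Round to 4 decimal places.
E[X_{t+1} \mid \mathcal F_t] = 2.2680

For an AR(p) model X_t = c + sum_i phi_i X_{t-i} + eps_t, the
one-step-ahead conditional mean is
  E[X_{t+1} | X_t, ...] = c + sum_i phi_i X_{t+1-i}.
Substitute known values:
  E[X_{t+1} | ...] = (-0.568) * (-3) + (-0.282) * (-2)
                   = 2.2680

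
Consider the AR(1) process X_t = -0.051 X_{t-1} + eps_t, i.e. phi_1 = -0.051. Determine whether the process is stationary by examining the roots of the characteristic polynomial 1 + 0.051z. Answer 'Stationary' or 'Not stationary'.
\text{Stationary}

The AR(p) characteristic polynomial is P(z) = 1 + 0.051z.
Stationarity requires all roots to lie outside the unit circle, i.e. |z| > 1 for every root.
This is linear in z: 1 + (0.051) z = 0  =>  z = -1/(0.051) = -19.607843,  |z| = 19.607843.
Moduli of all roots: 19.6078.
All moduli strictly greater than 1? Yes.
Verdict: Stationary.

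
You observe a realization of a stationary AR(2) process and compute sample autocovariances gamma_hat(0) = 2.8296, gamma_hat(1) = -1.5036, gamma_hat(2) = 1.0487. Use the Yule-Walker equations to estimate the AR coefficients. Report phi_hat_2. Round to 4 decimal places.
\hat\phi_{2} = 0.1230

The Yule-Walker equations for an AR(p) process read, in matrix form,
  Gamma_p phi = r_p,   with   (Gamma_p)_{ij} = gamma(|i - j|),
                       (r_p)_i = gamma(i),   i,j = 1..p.
Substitute the sample gammas (Toeplitz matrix and right-hand side of size 2):
  Gamma_p = [[2.8296, -1.5036], [-1.5036, 2.8296]]
  r_p     = [-1.5036, 1.0487]
Written out:
  2.8296 phi_1 - 1.5036 phi_2 = -1.5036
  -1.5036 phi_1 + 2.8296 phi_2 = 1.0487
Solve by Cramer's rule:
  det = gamma(0)^2 - gamma(1)^2 = (2.8296)^2 - (-1.5036)^2 = 8.00663616 - 2.26081296 = 5.7458232
  phi_hat_1 = [gamma(1) gamma(0) - gamma(1) gamma(2)] / det = [(-1.5036)(2.8296) - (-1.5036)(1.0487)] / 5.7458232 = -2.67776124 / 5.7458232 = -0.466
  phi_hat_2 = [gamma(0) gamma(2) - gamma(1)^2] / det = [(2.8296)(1.0487) - (-1.5036)^2] / 5.7458232 = 0.70658856 / 5.7458232 = 0.123
So phi_hat = [-0.4660, 0.1230].
Therefore phi_hat_2 = 0.1230.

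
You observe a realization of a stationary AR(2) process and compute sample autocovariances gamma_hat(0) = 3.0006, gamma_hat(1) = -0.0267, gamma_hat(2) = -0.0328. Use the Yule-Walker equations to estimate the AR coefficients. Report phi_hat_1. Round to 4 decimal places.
\hat\phi_{1} = -0.0090

The Yule-Walker equations for an AR(p) process read, in matrix form,
  Gamma_p phi = r_p,   with   (Gamma_p)_{ij} = gamma(|i - j|),
                       (r_p)_i = gamma(i),   i,j = 1..p.
Substitute the sample gammas (Toeplitz matrix and right-hand side of size 2):
  Gamma_p = [[3.0006, -0.0267], [-0.0267, 3.0006]]
  r_p     = [-0.0267, -0.0328]
Written out:
  3.0006 phi_1 - 0.0267 phi_2 = -0.0267
  -0.0267 phi_1 + 3.0006 phi_2 = -0.0328
Solve by Cramer's rule:
  det = gamma(0)^2 - gamma(1)^2 = (3.0006)^2 - (-0.0267)^2 = 9.00360036 - 0.00071289 = 9.00288747
  phi_hat_1 = [gamma(1) gamma(0) - gamma(1) gamma(2)] / det = [(-0.0267)(3.0006) - (-0.0267)(-0.0328)] / 9.00288747 = -0.08099178 / 9.00288747 = -0.009
  phi_hat_2 = [gamma(0) gamma(2) - gamma(1)^2] / det = [(3.0006)(-0.0328) - (-0.0267)^2] / 9.00288747 = -0.09913257 / 9.00288747 = -0.011
So phi_hat = [-0.0090, -0.0110].
Therefore phi_hat_1 = -0.0090.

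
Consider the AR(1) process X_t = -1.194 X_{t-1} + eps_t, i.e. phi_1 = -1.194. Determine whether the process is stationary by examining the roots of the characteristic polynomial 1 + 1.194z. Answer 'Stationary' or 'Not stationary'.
\text{Not stationary}

The AR(p) characteristic polynomial is P(z) = 1 + 1.194z.
Stationarity requires all roots to lie outside the unit circle, i.e. |z| > 1 for every root.
This is linear in z: 1 + (1.194) z = 0  =>  z = -1/(1.194) = -0.837521,  |z| = 0.837521.
Moduli of all roots: 0.8375.
All moduli strictly greater than 1? No.
Verdict: Not stationary.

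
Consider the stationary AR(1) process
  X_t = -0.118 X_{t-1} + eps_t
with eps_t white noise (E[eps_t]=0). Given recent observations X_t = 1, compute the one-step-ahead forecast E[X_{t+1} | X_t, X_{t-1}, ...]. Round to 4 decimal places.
E[X_{t+1} \mid \mathcal F_t] = -0.1180

For an AR(p) model X_t = c + sum_i phi_i X_{t-i} + eps_t, the
one-step-ahead conditional mean is
  E[X_{t+1} | X_t, ...] = c + sum_i phi_i X_{t+1-i}.
Substitute known values:
  E[X_{t+1} | ...] = (-0.118) * (1)
                   = -0.1180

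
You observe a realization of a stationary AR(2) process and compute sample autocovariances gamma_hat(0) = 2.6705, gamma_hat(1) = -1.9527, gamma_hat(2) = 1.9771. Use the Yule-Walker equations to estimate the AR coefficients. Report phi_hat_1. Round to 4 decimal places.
\hat\phi_{1} = -0.4080

The Yule-Walker equations for an AR(p) process read, in matrix form,
  Gamma_p phi = r_p,   with   (Gamma_p)_{ij} = gamma(|i - j|),
                       (r_p)_i = gamma(i),   i,j = 1..p.
Substitute the sample gammas (Toeplitz matrix and right-hand side of size 2):
  Gamma_p = [[2.6705, -1.9527], [-1.9527, 2.6705]]
  r_p     = [-1.9527, 1.9771]
Written out:
  2.6705 phi_1 - 1.9527 phi_2 = -1.9527
  -1.9527 phi_1 + 2.6705 phi_2 = 1.9771
Solve by Cramer's rule:
  det = gamma(0)^2 - gamma(1)^2 = (2.6705)^2 - (-1.9527)^2 = 7.13157025 - 3.81303729 = 3.31853296
  phi_hat_1 = [gamma(1) gamma(0) - gamma(1) gamma(2)] / det = [(-1.9527)(2.6705) - (-1.9527)(1.9771)] / 3.31853296 = -1.35400218 / 3.31853296 = -0.408
  phi_hat_2 = [gamma(0) gamma(2) - gamma(1)^2] / det = [(2.6705)(1.9771) - (-1.9527)^2] / 3.31853296 = 1.46680826 / 3.31853296 = 0.442
So phi_hat = [-0.4080, 0.4420].
Therefore phi_hat_1 = -0.4080.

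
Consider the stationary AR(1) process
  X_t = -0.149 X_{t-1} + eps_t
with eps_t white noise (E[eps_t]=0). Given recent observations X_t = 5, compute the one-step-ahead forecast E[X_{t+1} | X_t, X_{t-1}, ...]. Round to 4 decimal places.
E[X_{t+1} \mid \mathcal F_t] = -0.7450

For an AR(p) model X_t = c + sum_i phi_i X_{t-i} + eps_t, the
one-step-ahead conditional mean is
  E[X_{t+1} | X_t, ...] = c + sum_i phi_i X_{t+1-i}.
Substitute known values:
  E[X_{t+1} | ...] = (-0.149) * (5)
                   = -0.7450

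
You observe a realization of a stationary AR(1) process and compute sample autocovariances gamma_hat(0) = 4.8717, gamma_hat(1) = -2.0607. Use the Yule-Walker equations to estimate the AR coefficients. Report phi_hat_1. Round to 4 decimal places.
\hat\phi_{1} = -0.4230

The Yule-Walker equations for an AR(p) process read, in matrix form,
  Gamma_p phi = r_p,   with   (Gamma_p)_{ij} = gamma(|i - j|),
                       (r_p)_i = gamma(i),   i,j = 1..p.
Substitute the sample gammas (Toeplitz matrix and right-hand side of size 1):
  Gamma_p = [[4.8717]]
  r_p     = [-2.0607]
With p = 1 this is the single equation gamma(0) phi_1 = gamma(1):
  phi_hat_1 = gamma(1) / gamma(0) = -2.0607 / 4.8717 = -0.4230.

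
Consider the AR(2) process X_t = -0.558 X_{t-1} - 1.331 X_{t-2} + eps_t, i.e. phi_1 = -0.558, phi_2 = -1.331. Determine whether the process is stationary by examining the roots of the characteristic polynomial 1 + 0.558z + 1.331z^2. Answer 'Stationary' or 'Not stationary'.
\text{Not stationary}

The AR(p) characteristic polynomial is P(z) = 1 + 0.558z + 1.331z^2.
Stationarity requires all roots to lie outside the unit circle, i.e. |z| > 1 for every root.
Set 1 + (0.558) z + (1.331) z^2 = 0, i.e. a z^2 + b z + c = 0 with a = 1.331, b = 0.558, c = 1.
Discriminant D = b^2 - 4ac = (0.558)^2 - 4*(1.331)*1 = 0.311364 - (5.324) = -5.012636.
D < 0, so the roots are the complex-conjugate pair z = (-b +/- i sqrt(-D)) / (2a) = -0.2096 +/- 0.8411i.
For a conjugate pair |z|^2 = z * conj(z) = (product of roots) = c/a = 1/(1.331) = 0.751315, so |z| = sqrt(0.751315) = 0.8668 for both roots.
Moduli of all roots: 0.8668, 0.8668.
All moduli strictly greater than 1? No.
Verdict: Not stationary.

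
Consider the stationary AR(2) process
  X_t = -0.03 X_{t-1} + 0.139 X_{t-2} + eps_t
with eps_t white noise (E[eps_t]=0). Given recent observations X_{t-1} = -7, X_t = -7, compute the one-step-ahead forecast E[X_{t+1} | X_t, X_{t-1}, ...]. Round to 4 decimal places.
E[X_{t+1} \mid \mathcal F_t] = -0.7630

For an AR(p) model X_t = c + sum_i phi_i X_{t-i} + eps_t, the
one-step-ahead conditional mean is
  E[X_{t+1} | X_t, ...] = c + sum_i phi_i X_{t+1-i}.
Substitute known values:
  E[X_{t+1} | ...] = (-0.03) * (-7) + (0.139) * (-7)
                   = -0.7630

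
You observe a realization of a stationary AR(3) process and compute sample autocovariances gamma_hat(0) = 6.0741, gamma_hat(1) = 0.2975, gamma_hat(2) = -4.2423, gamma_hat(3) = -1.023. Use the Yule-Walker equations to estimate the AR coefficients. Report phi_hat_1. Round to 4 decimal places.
\hat\phi_{1} = -0.0220

The Yule-Walker equations for an AR(p) process read, in matrix form,
  Gamma_p phi = r_p,   with   (Gamma_p)_{ij} = gamma(|i - j|),
                       (r_p)_i = gamma(i),   i,j = 1..p.
Substitute the sample gammas (Toeplitz matrix and right-hand side of size 3):
  Gamma_p = [[6.0741, 0.2975, -4.2423], [0.2975, 6.0741, 0.2975], [-4.2423, 0.2975, 6.0741]]
  r_p     = [0.2975, -4.2423, -1.023]
Written out (R1..R3):
  (R1) 6.0741 phi_1 + 0.2975 phi_2 - 4.2423 phi_3 = 0.2975
  (R2) 0.2975 phi_1 + 6.0741 phi_2 + 0.2975 phi_3 = -4.2423
  (R3) -4.2423 phi_1 + 0.2975 phi_2 + 6.0741 phi_3 = -1.023
Gaussian elimination:
  R2 <- R2 - (0.2975/6.0741) R1 = R2 - (0.048978) R1:  6.059529 phi_2 + 0.505281 phi_3 = -4.256871
  R3 <- R3 - (-4.2423/6.0741) R1 = R3 - (-0.698424) R1:  0.505281 phi_2 + 3.111174 phi_3 = -0.815219
  R3 <- R3 - (0.505281/6.059529) R2 = R3 - (0.083386) R2:  3.06904 phi_3 = -0.460254
Back-substitution:
  phi_hat_3 = -0.460254 / 3.06904 = -0.149967
  phi_hat_2 = (-4.256871 - (0.505281)(-0.149967)) / 6.059529 = -0.690003
  phi_hat_1 = (0.2975 - (0.2975)(-0.690003) - (-4.2423)(-0.149967)) / 6.0741 = -0.021967
So phi_hat = [-0.0220, -0.6900, -0.1500].
Therefore phi_hat_1 = -0.0220.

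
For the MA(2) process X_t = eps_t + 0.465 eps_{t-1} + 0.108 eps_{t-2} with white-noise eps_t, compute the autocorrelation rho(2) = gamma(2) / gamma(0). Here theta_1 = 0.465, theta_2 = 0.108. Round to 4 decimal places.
\rho(2) = 0.0880

For an MA(q) process with theta_0 = 1, the autocovariance is
  gamma(k) = sigma^2 * sum_{i=0..q-k} theta_i * theta_{i+k},
and rho(k) = gamma(k) / gamma(0). Sigma^2 cancels.
  numerator   = (1)*(0.108) = 0.108.
  denominator = (1)^2 + (0.465)^2 + (0.108)^2 = 1.227889.
  rho(2) = 0.108 / 1.227889 = 0.0880.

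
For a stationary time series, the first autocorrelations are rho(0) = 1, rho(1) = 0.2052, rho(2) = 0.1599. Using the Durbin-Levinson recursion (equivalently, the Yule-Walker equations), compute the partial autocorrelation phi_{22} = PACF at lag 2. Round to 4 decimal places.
\phi_{22} = 0.1230

The PACF at lag k is phi_{kk}, the last component of the solution
to the Yule-Walker system G_k phi = r_k where
  (G_k)_{ij} = rho(|i - j|), (r_k)_i = rho(i), i,j = 1..k.
Equivalently, Durbin-Levinson gives phi_{kk} iteratively:
  phi_{11} = rho(1)
  phi_{kk} = [rho(k) - sum_{j=1..k-1} phi_{k-1,j} rho(k-j)]
            / [1 - sum_{j=1..k-1} phi_{k-1,j} rho(j)],
  phi_{k,j} = phi_{k-1,j} - phi_{kk} phi_{k-1,k-j},  j = 1..k-1.
Step k = 1:
  phi_11 = rho(1) = 0.2052.
Step k = 2:
  phi_22 = [rho(2) - phi_11 rho(1)] / [1 - phi_11 rho(1)] = [0.1599 - (0.2052)(0.2052)] / [1 - (0.2052)(0.2052)]
         = 0.11779296 / 0.95789296 = 0.123.
Therefore phi_{22} = 0.1230.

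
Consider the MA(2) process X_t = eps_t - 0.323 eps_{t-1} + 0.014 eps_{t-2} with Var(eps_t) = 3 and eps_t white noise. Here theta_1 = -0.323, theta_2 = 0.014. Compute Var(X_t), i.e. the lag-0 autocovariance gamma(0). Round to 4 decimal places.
\gamma(0) = 3.3136

For an MA(q) process X_t = eps_t + sum_i theta_i eps_{t-i} with
Var(eps_t) = sigma^2, the variance is
  gamma(0) = sigma^2 * (1 + sum_i theta_i^2).
  sum_i theta_i^2 = (-0.323)^2 + (0.014)^2 = 0.104329 + 0.000196 = 0.104525.
  gamma(0) = 3 * (1 + 0.104525) = 3 * 1.104525 = 3.313575, which rounds to 3.3136.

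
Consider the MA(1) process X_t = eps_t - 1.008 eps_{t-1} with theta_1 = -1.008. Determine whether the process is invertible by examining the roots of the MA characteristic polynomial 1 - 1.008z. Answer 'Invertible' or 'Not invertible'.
\text{Not invertible}

The MA(q) characteristic polynomial is P(z) = 1 - 1.008z.
Invertibility requires all roots to lie outside the unit circle, i.e. |z| > 1 for every root.
This is linear in z: 1 + (-1.008) z = 0  =>  z = -1/(-1.008) = 0.992063,  |z| = 0.992063.
Moduli of all roots: 0.9921.
All moduli strictly greater than 1? No.
Verdict: Not invertible.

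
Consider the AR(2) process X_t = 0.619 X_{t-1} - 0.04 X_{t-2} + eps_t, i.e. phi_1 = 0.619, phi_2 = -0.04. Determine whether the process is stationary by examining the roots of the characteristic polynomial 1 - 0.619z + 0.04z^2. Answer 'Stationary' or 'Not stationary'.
\text{Stationary}

The AR(p) characteristic polynomial is P(z) = 1 - 0.619z + 0.04z^2.
Stationarity requires all roots to lie outside the unit circle, i.e. |z| > 1 for every root.
Set 1 + (-0.619) z + (0.04) z^2 = 0, i.e. a z^2 + b z + c = 0 with a = 0.04, b = -0.619, c = 1.
Discriminant D = b^2 - 4ac = (-0.619)^2 - 4*(0.04)*1 = 0.383161 - (0.16) = 0.223161.
D >= 0, so the roots are real: z = (-b +/- sqrt(D)) / (2a) = (0.619 +/- 0.472399) / (0.08).
  z_1 = (0.619 + 0.472399) / (0.08) = 13.6425,   |z_1| = 13.6425.
  z_2 = (0.619 - 0.472399) / (0.08) = 1.8325,   |z_2| = 1.8325.
Moduli of all roots: 13.6425, 1.8325.
All moduli strictly greater than 1? Yes.
Verdict: Stationary.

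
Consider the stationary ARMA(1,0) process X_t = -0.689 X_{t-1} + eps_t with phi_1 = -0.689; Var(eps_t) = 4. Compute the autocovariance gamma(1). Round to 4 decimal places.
\gamma(1) = -5.2467

Multiply the model equation by X_{t-k} and take expectations. With theta_0 = psi_0 = 1 and psi_j the MA(infinity) weights, this gives
  gamma(k) - sum_i phi_i gamma(k-i) = c_k,
  c_k = sigma^2 * sum_{j=k..q} theta_j psi_{j-k}   (c_k = 0 for k > q),
using gamma(-m) = gamma(m).
Pure AR (q = 0): c_0 = sigma^2 = 4, c_k = 0 for k >= 1.
Equations for k = 0 and k = 1 (AR order 1):
  gamma(0) = phi_1 gamma(1) + c_0
  gamma(1) = phi_1 gamma(0) + c_1
Substituting the second into the first: gamma(0) (1 - phi_1^2) = c_0 + phi_1 c_1, so
  gamma(0) = c_0 / (1 - phi_1^2) = 4 / (1 - (-0.689)^2) = 4 / 0.525279 = 7.615001.
  gamma(1) = phi_1 gamma(0) = (-0.689)(7.615001) = -5.246736.
Therefore gamma(1) = -5.2467 (to 4 decimal places).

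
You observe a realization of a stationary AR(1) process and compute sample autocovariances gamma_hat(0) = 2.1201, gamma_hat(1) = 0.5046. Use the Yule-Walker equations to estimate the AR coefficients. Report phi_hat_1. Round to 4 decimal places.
\hat\phi_{1} = 0.2380

The Yule-Walker equations for an AR(p) process read, in matrix form,
  Gamma_p phi = r_p,   with   (Gamma_p)_{ij} = gamma(|i - j|),
                       (r_p)_i = gamma(i),   i,j = 1..p.
Substitute the sample gammas (Toeplitz matrix and right-hand side of size 1):
  Gamma_p = [[2.1201]]
  r_p     = [0.5046]
With p = 1 this is the single equation gamma(0) phi_1 = gamma(1):
  phi_hat_1 = gamma(1) / gamma(0) = 0.5046 / 2.1201 = 0.2380.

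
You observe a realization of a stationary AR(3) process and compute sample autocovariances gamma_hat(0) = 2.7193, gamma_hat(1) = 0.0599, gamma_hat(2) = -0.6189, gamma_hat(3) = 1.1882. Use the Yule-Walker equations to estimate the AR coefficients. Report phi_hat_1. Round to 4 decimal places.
\hat\phi_{1} = 0.1350

The Yule-Walker equations for an AR(p) process read, in matrix form,
  Gamma_p phi = r_p,   with   (Gamma_p)_{ij} = gamma(|i - j|),
                       (r_p)_i = gamma(i),   i,j = 1..p.
Substitute the sample gammas (Toeplitz matrix and right-hand side of size 3):
  Gamma_p = [[2.7193, 0.0599, -0.6189], [0.0599, 2.7193, 0.0599], [-0.6189, 0.0599, 2.7193]]
  r_p     = [0.0599, -0.6189, 1.1882]
Written out (R1..R3):
  (R1) 2.7193 phi_1 + 0.0599 phi_2 - 0.6189 phi_3 = 0.0599
  (R2) 0.0599 phi_1 + 2.7193 phi_2 + 0.0599 phi_3 = -0.6189
  (R3) -0.6189 phi_1 + 0.0599 phi_2 + 2.7193 phi_3 = 1.1882
Gaussian elimination:
  R2 <- R2 - (0.0599/2.7193) R1 = R2 - (0.022028) R1:  2.717981 phi_2 + 0.073533 phi_3 = -0.620219
  R3 <- R3 - (-0.6189/2.7193) R1 = R3 - (-0.227595) R1:  0.073533 phi_2 + 2.578441 phi_3 = 1.201833
  R3 <- R3 - (0.073533/2.717981) R2 = R3 - (0.027054) R2:  2.576452 phi_3 = 1.218613
Back-substitution:
  phi_hat_3 = 1.218613 / 2.576452 = 0.472981
  phi_hat_2 = (-0.620219 - (0.073533)(0.472981)) / 2.717981 = -0.240987
  phi_hat_1 = (0.0599 - (0.0599)(-0.240987) - (-0.6189)(0.472981)) / 2.7193 = 0.134984
So phi_hat = [0.1350, -0.2410, 0.4730].
Therefore phi_hat_1 = 0.1350.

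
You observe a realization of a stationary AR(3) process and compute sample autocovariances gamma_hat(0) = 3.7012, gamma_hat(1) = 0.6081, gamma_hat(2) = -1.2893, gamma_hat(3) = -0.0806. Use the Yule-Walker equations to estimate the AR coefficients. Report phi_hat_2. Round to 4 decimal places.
\hat\phi_{2} = -0.4190

The Yule-Walker equations for an AR(p) process read, in matrix form,
  Gamma_p phi = r_p,   with   (Gamma_p)_{ij} = gamma(|i - j|),
                       (r_p)_i = gamma(i),   i,j = 1..p.
Substitute the sample gammas (Toeplitz matrix and right-hand side of size 3):
  Gamma_p = [[3.7012, 0.6081, -1.2893], [0.6081, 3.7012, 0.6081], [-1.2893, 0.6081, 3.7012]]
  r_p     = [0.6081, -1.2893, -0.0806]
Written out (R1..R3):
  (R1) 3.7012 phi_1 + 0.6081 phi_2 - 1.2893 phi_3 = 0.6081
  (R2) 0.6081 phi_1 + 3.7012 phi_2 + 0.6081 phi_3 = -1.2893
  (R3) -1.2893 phi_1 + 0.6081 phi_2 + 3.7012 phi_3 = -0.0806
Gaussian elimination:
  R2 <- R2 - (0.6081/3.7012) R1 = R2 - (0.164298) R1:  3.60129 phi_2 + 0.819929 phi_3 = -1.38921
  R3 <- R3 - (-1.2893/3.7012) R1 = R3 - (-0.348346) R1:  0.819929 phi_2 + 3.252077 phi_3 = 0.131229
  R3 <- R3 - (0.819929/3.60129) R2 = R3 - (0.227677) R2:  3.065398 phi_3 = 0.44752
Back-substitution:
  phi_hat_3 = 0.44752 / 3.065398 = 0.145991
  phi_hat_2 = (-1.38921 - (0.819929)(0.145991)) / 3.60129 = -0.418992
  phi_hat_1 = (0.6081 - (0.6081)(-0.418992) - (-1.2893)(0.145991)) / 3.7012 = 0.283993
So phi_hat = [0.2840, -0.4190, 0.1460].
Therefore phi_hat_2 = -0.4190.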